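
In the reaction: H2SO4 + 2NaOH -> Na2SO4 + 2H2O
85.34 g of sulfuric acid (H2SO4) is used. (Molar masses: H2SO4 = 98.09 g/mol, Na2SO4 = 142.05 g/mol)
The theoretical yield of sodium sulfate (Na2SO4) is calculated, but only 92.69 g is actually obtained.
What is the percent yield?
Moles of H2SO4 = 85.34 g ÷ 98.09 g/mol = 0.870017 mol
Mole ratio: 1 mol Na2SO4 / 1 mol H2SO4
Moles of Na2SO4 = 0.870017 × (1/1) = 0.870017 mol
Theoretical yield = 0.870017 mol × 142.05 g/mol = 123.59 g
Actual yield = 92.69 g
Percent yield = (92.69 / 123.59) × 100% = 75.0%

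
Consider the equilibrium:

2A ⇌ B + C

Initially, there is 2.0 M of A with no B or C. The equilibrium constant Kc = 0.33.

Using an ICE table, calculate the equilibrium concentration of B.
[B] = 0.535 M

ICE: [A] = 2.0 − 2x, [B] = [C] = x.
Kc = x²/(2.0 − 2x)² = 0.33 ⇒ √Kc = x/(2.0 − 2x).
x = √0.33·2.0/(1 + 2√0.33) = 0.57446·2.0/2.1489 = 0.53465.
[B] = x = 0.535 M.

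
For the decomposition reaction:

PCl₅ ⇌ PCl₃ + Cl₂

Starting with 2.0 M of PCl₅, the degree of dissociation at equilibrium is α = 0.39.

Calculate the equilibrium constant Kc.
K_c = 0.4987

x = α·[A]₀ = 0.39 × 2.0 = 0.78 M dissociated.
At eq: [PCl₅] = 2.0 − 0.78 = 1.22 M; [PCl₃] = [Cl₂] = x = 0.78 M.
Kc = [PCl₃][Cl₂]/[PCl₅] = (0.78)²/1.22 = 0.4987.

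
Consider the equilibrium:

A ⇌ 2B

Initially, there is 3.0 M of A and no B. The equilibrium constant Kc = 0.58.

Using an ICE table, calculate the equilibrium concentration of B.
[B] = 1.182 M

ICE: [A] = 3.0 − x, [B] = 2x.
Kc = (2x)²/(3.0 − x) = 0.58 ⇒ 4x² + 0.58x − 1.74 = 0.
x = (−0.58 + √(0.58² + 4·4·1.74))/(2·4) = (−0.58 + √28.176)/8 = 0.59102.
[B] = 2x = 1.182 M.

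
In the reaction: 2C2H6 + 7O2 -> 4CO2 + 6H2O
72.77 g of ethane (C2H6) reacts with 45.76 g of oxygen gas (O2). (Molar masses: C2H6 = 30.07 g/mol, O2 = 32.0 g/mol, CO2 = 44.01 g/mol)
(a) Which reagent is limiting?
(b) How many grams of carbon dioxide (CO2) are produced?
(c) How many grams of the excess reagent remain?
(a) O2, (b) 35.96 g, (c) 60.48 g

Moles of C2H6 = 72.77 g ÷ 30.07 g/mol = 2.42002 mol
Moles of O2 = 45.76 g ÷ 32.0 g/mol = 1.43 mol
Moles ÷ coefficient: C2H6: 2.42002/2 = 1.21, O2: 1.43/7 = 0.2043
(a) O2 has the smaller value, so O2 is the limiting reagent.
(b) Moles of CO2 = 1.43 mol O2 × (4/7) = 0.817143 mol; mass = 0.817143 mol × 44.01 g/mol = 35.96 g
(c) C2H6 consumed = 1.43 × (2/7) = 0.408571 mol; remaining = 2.42002 − 0.408571 = 2.01145 mol; mass = 2.01145 mol × 30.07 g/mol = 60.48 g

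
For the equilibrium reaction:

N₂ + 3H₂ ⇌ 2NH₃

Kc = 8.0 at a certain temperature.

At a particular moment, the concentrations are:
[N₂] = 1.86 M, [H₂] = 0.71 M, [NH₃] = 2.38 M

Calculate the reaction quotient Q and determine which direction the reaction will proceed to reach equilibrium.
Q = 8.509, Q > K, reaction proceeds reverse (toward reactants)

Q = ([NH₃]^2) / ([N₂] × [H₂]^3)
  = ((2.38)^2) / ((1.86)·(0.71)^3) = 5.6644/0.66571 = 8.509
Since Q = 8.509 > Kc = 8.0, the reaction proceeds reverse (toward reactants) to reach equilibrium.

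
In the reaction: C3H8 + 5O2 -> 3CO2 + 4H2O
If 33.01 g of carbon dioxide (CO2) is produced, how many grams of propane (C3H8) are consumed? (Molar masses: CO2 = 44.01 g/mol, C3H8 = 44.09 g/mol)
Moles of CO2 = 33.01 g ÷ 44.01 g/mol = 0.750057 mol
Mole ratio: 1 mol C3H8 / 3 mol CO2
Moles of C3H8 = 0.750057 × (1/3) = 0.250019 mol
Mass of C3H8 = 0.250019 mol × 44.09 g/mol = 11.02 g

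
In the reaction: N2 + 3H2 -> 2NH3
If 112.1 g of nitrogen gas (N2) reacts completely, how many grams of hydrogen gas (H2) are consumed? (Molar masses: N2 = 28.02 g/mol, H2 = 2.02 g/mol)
Moles of N2 = 112.1 g ÷ 28.02 g/mol = 4.00071 mol
Mole ratio: 3 mol H2 / 1 mol N2
Moles of H2 = 4.00071 × (3/1) = 12.0021 mol
Mass of H2 = 12.0021 mol × 2.02 g/mol = 24.24 g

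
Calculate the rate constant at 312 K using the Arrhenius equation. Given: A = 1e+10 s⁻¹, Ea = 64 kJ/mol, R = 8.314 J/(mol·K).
1.93e-01 s⁻¹

k = A·exp(-Ea/(R·T)) = 1e+10·exp(-64000/(8.314·312)) = 1e+10·exp(-24.6726) = 1e+10·1.9267e-11 = 1.93e-01 s⁻¹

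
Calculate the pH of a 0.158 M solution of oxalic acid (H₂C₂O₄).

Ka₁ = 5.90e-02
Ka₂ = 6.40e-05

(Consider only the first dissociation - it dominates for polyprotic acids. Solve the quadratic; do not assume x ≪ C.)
pH = 1.15

x² + Ka₁·x − Ka₁·C = 0 with Ka₁ = 5.90e-02, C = 0.158.
x = (−Ka₁ + √(Ka₁² + 4·Ka₁·C))/2 = 7.1457e-02 M, so pH = 1.15.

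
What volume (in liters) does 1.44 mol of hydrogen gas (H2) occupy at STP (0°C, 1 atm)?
At STP, 1 mol of gas occupies 22.4 L
Volume = 1.44 mol × 22.4 L/mol = 32.26 L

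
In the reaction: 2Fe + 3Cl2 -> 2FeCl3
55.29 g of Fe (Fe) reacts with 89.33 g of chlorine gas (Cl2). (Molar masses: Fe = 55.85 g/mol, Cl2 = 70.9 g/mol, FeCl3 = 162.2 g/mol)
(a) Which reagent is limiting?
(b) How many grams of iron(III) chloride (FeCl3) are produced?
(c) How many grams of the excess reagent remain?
(a) Cl2, (b) 136.2 g, (c) 8.378 g

Moles of Fe = 55.29 g ÷ 55.85 g/mol = 0.989973 mol
Moles of Cl2 = 89.33 g ÷ 70.9 g/mol = 1.25994 mol
Moles ÷ coefficient: Fe: 0.989973/2 = 0.495, Cl2: 1.25994/3 = 0.42
(a) Cl2 has the smaller value, so Cl2 is the limiting reagent.
(b) Moles of FeCl3 = 1.25994 mol Cl2 × (2/3) = 0.839962 mol; mass = 0.839962 mol × 162.2 g/mol = 136.2 g
(c) Fe consumed = 1.25994 × (2/3) = 0.839962 mol; remaining = 0.989973 − 0.839962 = 0.150011 mol; mass = 0.150011 mol × 55.85 g/mol = 8.378 g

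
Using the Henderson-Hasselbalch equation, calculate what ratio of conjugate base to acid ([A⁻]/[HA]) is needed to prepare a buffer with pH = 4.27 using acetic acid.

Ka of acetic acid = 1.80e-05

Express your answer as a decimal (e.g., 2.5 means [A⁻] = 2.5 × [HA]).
[A⁻]/[HA] = 0.335

pKa = −log(1.80e-05) = 4.7447. pH = pKa + log([A⁻]/[HA]). 4.27 = 4.7447 + log(ratio). log(ratio) = 4.27 − 4.7447 = -0.4747. ratio = 10^(-0.4747) = 0.335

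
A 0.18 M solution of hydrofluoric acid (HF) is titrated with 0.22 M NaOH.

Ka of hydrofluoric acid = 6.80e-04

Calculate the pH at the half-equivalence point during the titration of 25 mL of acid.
pH = pKa = 3.17

At the half-equivalence point, [HA] = [A⁻], so by Henderson–Hasselbalch pH = pKa + log(1) = pKa.
pKa = −log(6.80e-04) = 3.17.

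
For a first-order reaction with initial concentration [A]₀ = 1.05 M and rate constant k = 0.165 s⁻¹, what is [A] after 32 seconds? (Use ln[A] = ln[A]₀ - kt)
0.0053 M

ln[A] = ln[A]₀ - k·t = ln(1.05) - (0.165)·(32) = 0.0488 - 5.2800 = -5.2312
[A] = e^(-5.2312) = 0.0053 M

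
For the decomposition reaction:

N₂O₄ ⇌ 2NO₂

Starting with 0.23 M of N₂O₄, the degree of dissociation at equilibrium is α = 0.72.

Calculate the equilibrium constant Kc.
K_c = 1.7033

x = α·[A]₀ = 0.72 × 0.23 = 0.1656 M dissociated.
At eq: [N₂O₄] = 0.23 − 0.1656 = 0.0644 M; [NO₂] = 2x = 0.3312 M.
Kc = [NO₂]²/[N₂O₄] = (0.3312)²/0.0644 = 1.703.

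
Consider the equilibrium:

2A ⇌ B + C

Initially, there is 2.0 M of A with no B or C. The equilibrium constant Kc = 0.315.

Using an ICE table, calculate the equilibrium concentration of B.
[B] = 0.529 M

ICE: [A] = 2.0 − 2x, [B] = [C] = x.
Kc = x²/(2.0 − 2x)² = 0.315 ⇒ √Kc = x/(2.0 − 2x).
x = √0.315·2.0/(1 + 2√0.315) = 0.56125·2.0/2.1225 = 0.52886.
[B] = x = 0.529 M.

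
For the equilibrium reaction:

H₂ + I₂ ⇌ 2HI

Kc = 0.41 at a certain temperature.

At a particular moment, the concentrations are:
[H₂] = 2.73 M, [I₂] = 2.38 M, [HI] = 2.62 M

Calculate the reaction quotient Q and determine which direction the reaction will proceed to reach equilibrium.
Q = 1.056, Q > K, reaction proceeds reverse (toward reactants)

Q = ([HI]^2) / ([H₂] × [I₂])
  = ((2.62)^2) / ((2.73)·(2.38)) = 6.8644/6.4974 = 1.056
Since Q = 1.056 > Kc = 0.41, the reaction proceeds reverse (toward reactants) to reach equilibrium.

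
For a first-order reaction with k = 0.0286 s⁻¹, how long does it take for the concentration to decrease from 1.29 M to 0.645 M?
24.24 s

From ln[A] = ln[A]₀ - k·t: t = ln([A]₀/[A])/k = ln(1.29/0.645)/0.0286 = ln(2.0000)/0.0286 = 0.6931/0.0286 = 24.24 s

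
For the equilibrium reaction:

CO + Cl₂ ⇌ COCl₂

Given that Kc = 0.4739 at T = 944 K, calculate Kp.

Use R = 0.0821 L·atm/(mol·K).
K_p = 0.0061

Δn = (moles gaseous products) − (moles gaseous reactants) = -1
T = 944 K; RT = 0.0821 × 944 = 77.5024
Kp = Kc·(RT)^Δn = 0.4739 × (77.5024)^-1 = 0.4739 × 0.0129028 = 0.0061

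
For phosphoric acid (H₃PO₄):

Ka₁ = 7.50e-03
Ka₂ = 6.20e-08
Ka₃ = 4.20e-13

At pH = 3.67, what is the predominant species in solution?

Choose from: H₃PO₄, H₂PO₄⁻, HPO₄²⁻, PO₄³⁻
H₂PO₄⁻

pKa1 = 2.12, pKa2 = 7.21, pKa3 = 12.38. Each pKa is the crossover between adjacent species; pH = 3.67 lies in the region where H₂PO₄⁻ predominates.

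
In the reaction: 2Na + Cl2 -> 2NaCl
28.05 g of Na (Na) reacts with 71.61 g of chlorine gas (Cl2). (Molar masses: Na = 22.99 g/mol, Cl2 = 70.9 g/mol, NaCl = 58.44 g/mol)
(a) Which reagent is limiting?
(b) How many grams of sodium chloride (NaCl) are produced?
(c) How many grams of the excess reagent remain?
(a) Na, (b) 71.3 g, (c) 28.36 g

Moles of Na = 28.05 g ÷ 22.99 g/mol = 1.2201 mol
Moles of Cl2 = 71.61 g ÷ 70.9 g/mol = 1.01001 mol
Moles ÷ coefficient: Na: 1.2201/2 = 0.61, Cl2: 1.01001/1 = 1.01
(a) Na has the smaller value, so Na is the limiting reagent.
(b) Moles of NaCl = 1.2201 mol Na × (2/2) = 1.2201 mol; mass = 1.2201 mol × 58.44 g/mol = 71.3 g
(c) Cl2 consumed = 1.2201 × (1/2) = 0.610048 mol; remaining = 1.01001 − 0.610048 = 0.399966 mol; mass = 0.399966 mol × 70.9 g/mol = 28.36 g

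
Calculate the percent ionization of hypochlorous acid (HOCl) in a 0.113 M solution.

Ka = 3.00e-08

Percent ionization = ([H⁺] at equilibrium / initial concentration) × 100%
Percent ionization = 0.0515%

Let x = [H⁺]. Ka = x²/(C - x) ⇒ x² + (3.00e-08)x - (3.00e-08)(0.113) = 0. x = 5.8209e-05. Percent = (5.8209e-05/0.113) × 100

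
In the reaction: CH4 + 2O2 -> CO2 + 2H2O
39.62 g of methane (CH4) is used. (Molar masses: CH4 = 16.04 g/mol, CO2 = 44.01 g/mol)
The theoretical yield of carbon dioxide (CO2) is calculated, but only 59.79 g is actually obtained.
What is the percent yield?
Moles of CH4 = 39.62 g ÷ 16.04 g/mol = 2.47007 mol
Mole ratio: 1 mol CO2 / 1 mol CH4
Moles of CO2 = 2.47007 × (1/1) = 2.47007 mol
Theoretical yield = 2.47007 mol × 44.01 g/mol = 108.71 g
Actual yield = 59.79 g
Percent yield = (59.79 / 108.71) × 100% = 55.0%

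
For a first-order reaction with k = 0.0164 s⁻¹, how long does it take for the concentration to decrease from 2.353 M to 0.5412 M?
89.61 s

From ln[A] = ln[A]₀ - k·t: t = ln([A]₀/[A])/k = ln(2.353/0.5412)/0.0164 = ln(4.3477)/0.0164 = 1.4697/0.0164 = 89.61 s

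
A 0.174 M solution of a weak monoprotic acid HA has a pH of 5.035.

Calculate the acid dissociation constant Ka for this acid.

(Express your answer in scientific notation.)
K_a = 4.89e-10

[H⁺] = 10^(−pH) = 10^(−5.035) = 9.226e-06 M. For HA ⇌ H⁺ + A⁻, Ka = x²/(C − x) = (9.226e-06)²/(0.174 − 9.226e-06) = 4.89e-10.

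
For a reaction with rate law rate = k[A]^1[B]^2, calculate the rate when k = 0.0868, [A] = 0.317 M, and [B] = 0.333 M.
0.003051 M/s

rate = k·[A]^1·[B]^2 = 0.0868·(0.317)^1·(0.333)^2 = 0.0868·0.317·0.110889 = 0.003051 M/s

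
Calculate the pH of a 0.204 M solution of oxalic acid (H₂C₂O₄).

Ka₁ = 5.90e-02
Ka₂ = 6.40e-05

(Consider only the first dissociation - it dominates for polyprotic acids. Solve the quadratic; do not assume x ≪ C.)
pH = 1.08

x² + Ka₁·x − Ka₁·C = 0 with Ka₁ = 5.90e-02, C = 0.204.
x = (−Ka₁ + √(Ka₁² + 4·Ka₁·C))/2 = 8.4106e-02 M, so pH = 1.08.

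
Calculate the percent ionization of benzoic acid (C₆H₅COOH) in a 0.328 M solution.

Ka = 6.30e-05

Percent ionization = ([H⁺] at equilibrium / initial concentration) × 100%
Percent ionization = 1.38%

Let x = [H⁺]. Ka = x²/(C - x) ⇒ x² + (6.30e-05)x - (6.30e-05)(0.328) = 0. x = 4.5144e-03. Percent = (4.5144e-03/0.328) × 100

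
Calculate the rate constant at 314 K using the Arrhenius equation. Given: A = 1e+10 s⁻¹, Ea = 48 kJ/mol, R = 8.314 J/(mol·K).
1.03e+02 s⁻¹

k = A·exp(-Ea/(R·T)) = 1e+10·exp(-48000/(8.314·314)) = 1e+10·exp(-18.3866) = 1e+10·1.0347e-08 = 1.03e+02 s⁻¹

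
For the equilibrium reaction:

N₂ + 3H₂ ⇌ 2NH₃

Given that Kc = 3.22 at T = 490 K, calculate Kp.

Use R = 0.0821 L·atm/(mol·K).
K_p = 0.0020

Δn = (moles gaseous products) − (moles gaseous reactants) = -2
T = 490 K; RT = 0.0821 × 490 = 40.229
Kp = Kc·(RT)^Δn = 3.22 × (40.229)^-2 = 3.22 × 0.000617905 = 0.0020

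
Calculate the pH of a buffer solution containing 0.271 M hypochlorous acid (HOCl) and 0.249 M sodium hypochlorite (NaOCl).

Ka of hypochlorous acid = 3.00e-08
pH = 7.49

pKa = -log(3.00e-08) = 7.52. pH = pKa + log([A⁻]/[HA]) = 7.52 + log(0.249/0.271)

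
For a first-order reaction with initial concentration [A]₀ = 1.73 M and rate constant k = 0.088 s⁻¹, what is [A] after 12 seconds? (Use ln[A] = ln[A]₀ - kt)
0.6018 M

ln[A] = ln[A]₀ - k·t = ln(1.73) - (0.088)·(12) = 0.5481 - 1.0560 = -0.5079
[A] = e^(-0.5079) = 0.6018 M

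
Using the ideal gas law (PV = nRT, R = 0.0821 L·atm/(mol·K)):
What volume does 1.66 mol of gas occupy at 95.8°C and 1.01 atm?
T = 95.8°C + 273.15 = 368.95 K
V = nRT/P = (1.66 × 0.0821 × 368.95) / 1.01
V = 49.78 L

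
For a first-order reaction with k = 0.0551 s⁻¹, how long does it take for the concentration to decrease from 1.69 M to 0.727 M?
15.31 s

From ln[A] = ln[A]₀ - k·t: t = ln([A]₀/[A])/k = ln(1.69/0.727)/0.0551 = ln(2.3246)/0.0551 = 0.8436/0.0551 = 15.31 s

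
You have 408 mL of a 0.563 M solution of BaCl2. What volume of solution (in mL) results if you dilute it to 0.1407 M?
Using M₁V₁ = M₂V₂:
0.563 × 408 = 0.1407 × V₂
V₂ = (0.563 × 408) / 0.1407 = 1633 mL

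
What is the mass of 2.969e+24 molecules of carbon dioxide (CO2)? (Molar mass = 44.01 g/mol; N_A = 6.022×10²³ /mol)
Moles = 2.969e+24 ÷ 6.022×10²³ = 4.93026 mol
Mass = 4.93026 mol × 44.01 g/mol = 217 g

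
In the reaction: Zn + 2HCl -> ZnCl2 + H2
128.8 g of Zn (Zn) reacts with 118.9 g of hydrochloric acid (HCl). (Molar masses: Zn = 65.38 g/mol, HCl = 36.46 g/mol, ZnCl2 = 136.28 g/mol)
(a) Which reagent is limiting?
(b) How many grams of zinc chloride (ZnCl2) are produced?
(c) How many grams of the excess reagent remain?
(a) HCl, (b) 222.2 g, (c) 22.19 g

Moles of Zn = 128.8 g ÷ 65.38 g/mol = 1.97002 mol
Moles of HCl = 118.9 g ÷ 36.46 g/mol = 3.26111 mol
Moles ÷ coefficient: Zn: 1.97002/1 = 1.97, HCl: 3.26111/2 = 1.631
(a) HCl has the smaller value, so HCl is the limiting reagent.
(b) Moles of ZnCl2 = 3.26111 mol HCl × (1/2) = 1.63055 mol; mass = 1.63055 mol × 136.28 g/mol = 222.2 g
(c) Zn consumed = 3.26111 × (1/2) = 1.63055 mol; remaining = 1.97002 − 1.63055 = 0.339467 mol; mass = 0.339467 mol × 65.38 g/mol = 22.19 g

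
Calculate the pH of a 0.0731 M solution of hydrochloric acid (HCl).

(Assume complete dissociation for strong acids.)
pH = 1.14

[H⁺] = 0.0731 M for strong acid. pH = -log[H⁺] = -log(0.0731)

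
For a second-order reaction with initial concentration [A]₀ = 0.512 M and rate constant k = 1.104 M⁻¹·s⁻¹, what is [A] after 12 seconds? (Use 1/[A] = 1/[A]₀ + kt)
0.0658 M

1/[A] = 1/[A]₀ + k·t = 1/0.512 + (1.104)·(12) = 1.9531 + 13.2480 = 15.2011
[A] = 1/15.2011 = 0.0658 M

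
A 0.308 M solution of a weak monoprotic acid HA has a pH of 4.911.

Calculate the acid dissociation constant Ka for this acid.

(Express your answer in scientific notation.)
K_a = 4.89e-10

[H⁺] = 10^(−pH) = 10^(−4.911) = 1.227e-05 M. For HA ⇌ H⁺ + A⁻, Ka = x²/(C − x) = (1.227e-05)²/(0.308 − 1.227e-05) = 4.89e-10.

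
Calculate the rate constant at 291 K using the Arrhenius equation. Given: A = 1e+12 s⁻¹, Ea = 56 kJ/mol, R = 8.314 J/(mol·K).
8.86e+01 s⁻¹

k = A·exp(-Ea/(R·T)) = 1e+12·exp(-56000/(8.314·291)) = 1e+12·exp(-23.1465) = 1e+12·8.8636e-11 = 8.86e+01 s⁻¹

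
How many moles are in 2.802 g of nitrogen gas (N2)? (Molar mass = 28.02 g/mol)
Moles = 2.802 g ÷ 28.02 g/mol = 0.1 mol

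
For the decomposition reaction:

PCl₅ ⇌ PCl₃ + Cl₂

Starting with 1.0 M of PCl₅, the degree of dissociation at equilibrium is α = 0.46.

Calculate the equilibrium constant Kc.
K_c = 0.3919

x = α·[A]₀ = 0.46 × 1.0 = 0.46 M dissociated.
At eq: [PCl₅] = 1.0 − 0.46 = 0.54 M; [PCl₃] = [Cl₂] = x = 0.46 M.
Kc = [PCl₃][Cl₂]/[PCl₅] = (0.46)²/0.54 = 0.3919.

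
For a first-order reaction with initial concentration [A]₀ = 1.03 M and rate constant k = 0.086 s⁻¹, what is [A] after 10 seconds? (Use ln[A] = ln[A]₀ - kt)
0.4359 M

ln[A] = ln[A]₀ - k·t = ln(1.03) - (0.086)·(10) = 0.0296 - 0.8600 = -0.8304
[A] = e^(-0.8304) = 0.4359 M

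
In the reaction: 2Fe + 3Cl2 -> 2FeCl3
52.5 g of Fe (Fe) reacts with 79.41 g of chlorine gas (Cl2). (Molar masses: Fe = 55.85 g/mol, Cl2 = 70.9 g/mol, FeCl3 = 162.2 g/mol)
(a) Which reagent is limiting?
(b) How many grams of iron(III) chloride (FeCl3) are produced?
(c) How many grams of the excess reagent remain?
(a) Cl2, (b) 121.1 g, (c) 10.8 g

Moles of Fe = 52.5 g ÷ 55.85 g/mol = 0.940018 mol
Moles of Cl2 = 79.41 g ÷ 70.9 g/mol = 1.12003 mol
Moles ÷ coefficient: Fe: 0.940018/2 = 0.47, Cl2: 1.12003/3 = 0.3733
(a) Cl2 has the smaller value, so Cl2 is the limiting reagent.
(b) Moles of FeCl3 = 1.12003 mol Cl2 × (2/3) = 0.746685 mol; mass = 0.746685 mol × 162.2 g/mol = 121.1 g
(c) Fe consumed = 1.12003 × (2/3) = 0.746685 mol; remaining = 0.940018 − 0.746685 = 0.193332 mol; mass = 0.193332 mol × 55.85 g/mol = 10.8 g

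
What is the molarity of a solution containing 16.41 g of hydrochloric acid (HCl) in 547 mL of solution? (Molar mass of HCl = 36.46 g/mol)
Moles of HCl = 16.41 g ÷ 36.46 g/mol = 0.450082 mol
Volume = 547 mL = 0.547 L
Molarity = 0.450082 mol ÷ 0.547 L = 0.8228 M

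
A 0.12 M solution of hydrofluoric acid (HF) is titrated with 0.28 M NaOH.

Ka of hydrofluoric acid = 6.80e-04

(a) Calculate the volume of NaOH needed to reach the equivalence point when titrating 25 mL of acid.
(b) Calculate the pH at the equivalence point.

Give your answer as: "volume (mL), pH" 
V = 10.7 mL, pH = 8.05

(a) At equivalence: moles acid = moles base.
moles acid = 0.12 × 0.025 = 0.003 mol; V_NaOH = 0.003/0.28 = 0.01071 L = 10.7 mL.
(b) At equivalence, all acid → conjugate base A⁻ at [A⁻] = 0.003/0.03571 = 0.084 M.
Kb = Kw/Ka = 1.0e-14/6.80e-04 = 1.471e-11; [OH⁻] = √(Kb·[A⁻]) = 1.111e-06; pOH = 5.95; pH = 14 − pOH = 8.05.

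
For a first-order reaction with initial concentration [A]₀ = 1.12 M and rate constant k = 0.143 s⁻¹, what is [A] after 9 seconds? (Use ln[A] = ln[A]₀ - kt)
0.3092 M

ln[A] = ln[A]₀ - k·t = ln(1.12) - (0.143)·(9) = 0.1133 - 1.2870 = -1.1737
[A] = e^(-1.1737) = 0.3092 M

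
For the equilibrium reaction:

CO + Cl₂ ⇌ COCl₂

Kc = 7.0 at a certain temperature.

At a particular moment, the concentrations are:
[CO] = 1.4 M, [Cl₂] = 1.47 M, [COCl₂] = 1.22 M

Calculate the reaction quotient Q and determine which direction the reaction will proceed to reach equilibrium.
Q = 0.593, Q < K, reaction proceeds forward (toward products)

Q = ([COCl₂]) / ([CO] × [Cl₂])
  = ((1.22)) / ((1.4)·(1.47)) = 1.22/2.058 = 0.5928
Since Q = 0.5928 < Kc = 7.0, the reaction proceeds forward (toward products) to reach equilibrium.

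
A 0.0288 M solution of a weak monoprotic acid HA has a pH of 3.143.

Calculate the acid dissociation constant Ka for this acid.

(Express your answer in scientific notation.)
K_a = 1.84e-05

[H⁺] = 10^(−pH) = 10^(−3.143) = 7.194e-04 M. For HA ⇌ H⁺ + A⁻, Ka = x²/(C − x) = (7.194e-04)²/(0.0288 − 7.194e-04) = 1.84e-05.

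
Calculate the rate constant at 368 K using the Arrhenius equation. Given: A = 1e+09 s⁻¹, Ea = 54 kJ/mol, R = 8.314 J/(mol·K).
2.16e+01 s⁻¹

k = A·exp(-Ea/(R·T)) = 1e+09·exp(-54000/(8.314·368)) = 1e+09·exp(-17.6496) = 1e+09·2.1620e-08 = 2.16e+01 s⁻¹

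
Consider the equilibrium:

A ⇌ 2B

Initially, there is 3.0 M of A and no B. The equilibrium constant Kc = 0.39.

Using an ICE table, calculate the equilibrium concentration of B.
[B] = 0.989 M

ICE: [A] = 3.0 − x, [B] = 2x.
Kc = (2x)²/(3.0 − x) = 0.39 ⇒ 4x² + 0.39x − 1.17 = 0.
x = (−0.39 + √(0.39² + 4·4·1.17))/(2·4) = (−0.39 + √18.872)/8 = 0.49428.
[B] = 2x = 0.989 M.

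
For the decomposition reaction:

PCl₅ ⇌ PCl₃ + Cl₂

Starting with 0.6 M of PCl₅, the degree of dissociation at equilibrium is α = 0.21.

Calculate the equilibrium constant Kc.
K_c = 0.0335

x = α·[A]₀ = 0.21 × 0.6 = 0.126 M dissociated.
At eq: [PCl₅] = 0.6 − 0.126 = 0.474 M; [PCl₃] = [Cl₂] = x = 0.126 M.
Kc = [PCl₃][Cl₂]/[PCl₅] = (0.126)²/0.474 = 0.03349.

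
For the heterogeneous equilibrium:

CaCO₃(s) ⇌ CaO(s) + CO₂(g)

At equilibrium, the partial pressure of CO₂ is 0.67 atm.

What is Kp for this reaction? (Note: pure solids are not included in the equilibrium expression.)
K_p = 0.67

Solids (CaCO₃, CaO) have activity 1 and are excluded.
Kp = P(CO₂) = 0.67.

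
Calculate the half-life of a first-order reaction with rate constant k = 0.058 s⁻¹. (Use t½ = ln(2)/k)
11.95 s

t½ = ln(2)/k = 0.6931/0.058 = 11.95 s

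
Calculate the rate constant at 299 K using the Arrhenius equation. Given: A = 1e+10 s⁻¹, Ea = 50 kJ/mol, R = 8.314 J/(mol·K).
1.84e+01 s⁻¹

k = A·exp(-Ea/(R·T)) = 1e+10·exp(-50000/(8.314·299)) = 1e+10·exp(-20.1136) = 1e+10·1.8399e-09 = 1.84e+01 s⁻¹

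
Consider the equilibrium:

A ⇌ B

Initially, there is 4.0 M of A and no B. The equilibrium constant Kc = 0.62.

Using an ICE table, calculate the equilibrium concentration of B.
[B] = 1.531 M

ICE: [A] = 4.0 − x, [B] = x.
Kc = x/(4.0 − x) = 0.62 ⇒ x = 0.62·4.0/(1 + 0.62) = 2.48/1.62 = 1.531.
[B] = x = 1.531 M.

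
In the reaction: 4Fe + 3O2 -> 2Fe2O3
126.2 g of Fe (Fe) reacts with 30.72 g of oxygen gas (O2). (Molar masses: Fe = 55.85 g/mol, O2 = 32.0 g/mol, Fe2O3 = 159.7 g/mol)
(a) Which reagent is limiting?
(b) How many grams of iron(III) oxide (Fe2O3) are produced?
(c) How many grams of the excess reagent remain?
(a) O2, (b) 102.2 g, (c) 54.71 g

Moles of Fe = 126.2 g ÷ 55.85 g/mol = 2.25962 mol
Moles of O2 = 30.72 g ÷ 32.0 g/mol = 0.96 mol
Moles ÷ coefficient: Fe: 2.25962/4 = 0.5649, O2: 0.96/3 = 0.32
(a) O2 has the smaller value, so O2 is the limiting reagent.
(b) Moles of Fe2O3 = 0.96 mol O2 × (2/3) = 0.64 mol; mass = 0.64 mol × 159.7 g/mol = 102.2 g
(c) Fe consumed = 0.96 × (4/3) = 1.28 mol; remaining = 2.25962 − 1.28 = 0.979624 mol; mass = 0.979624 mol × 55.85 g/mol = 54.71 g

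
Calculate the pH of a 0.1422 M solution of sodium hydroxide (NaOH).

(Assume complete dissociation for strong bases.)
pH = 13.15

[OH⁻] = 0.1422 M for strong base. pOH = -log[OH⁻] = 0.85, pH = 14 - pOH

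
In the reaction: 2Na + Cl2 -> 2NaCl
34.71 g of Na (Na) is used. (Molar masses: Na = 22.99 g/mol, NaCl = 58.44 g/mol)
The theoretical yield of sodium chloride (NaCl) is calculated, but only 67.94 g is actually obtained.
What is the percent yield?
Moles of Na = 34.71 g ÷ 22.99 g/mol = 1.50979 mol
Mole ratio: 2 mol NaCl / 2 mol Na
Moles of NaCl = 1.50979 × (2/2) = 1.50979 mol
Theoretical yield = 1.50979 mol × 58.44 g/mol = 88.232 g
Actual yield = 67.94 g
Percent yield = (67.94 / 88.232) × 100% = 77.0%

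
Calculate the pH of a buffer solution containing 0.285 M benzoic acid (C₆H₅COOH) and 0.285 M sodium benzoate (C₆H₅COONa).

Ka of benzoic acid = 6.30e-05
pH = 4.20

pKa = -log(6.30e-05) = 4.20. pH = pKa + log([A⁻]/[HA]) = 4.20 + log(0.285/0.285)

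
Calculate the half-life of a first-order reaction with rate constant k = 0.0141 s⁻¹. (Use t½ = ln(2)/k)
49.16 s

t½ = ln(2)/k = 0.6931/0.0141 = 49.16 s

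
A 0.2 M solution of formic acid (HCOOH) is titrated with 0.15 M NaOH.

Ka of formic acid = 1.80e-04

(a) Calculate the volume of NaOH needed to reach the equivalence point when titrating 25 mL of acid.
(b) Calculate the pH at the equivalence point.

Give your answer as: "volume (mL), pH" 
V = 33.3 mL, pH = 8.34

(a) At equivalence: moles acid = moles base.
moles acid = 0.2 × 0.025 = 0.005 mol; V_NaOH = 0.005/0.15 = 0.03333 L = 33.3 mL.
(b) At equivalence, all acid → conjugate base A⁻ at [A⁻] = 0.005/0.05833 = 0.08571 M.
Kb = Kw/Ka = 1.0e-14/1.80e-04 = 5.556e-11; [OH⁻] = √(Kb·[A⁻]) = 2.182e-06; pOH = 5.66; pH = 14 − pOH = 8.34.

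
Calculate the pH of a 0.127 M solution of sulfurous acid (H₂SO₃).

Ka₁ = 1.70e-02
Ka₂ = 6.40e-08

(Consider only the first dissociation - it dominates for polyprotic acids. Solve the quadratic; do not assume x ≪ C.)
pH = 1.41

x² + Ka₁·x − Ka₁·C = 0 with Ka₁ = 1.70e-02, C = 0.127.
x = (−Ka₁ + √(Ka₁² + 4·Ka₁·C))/2 = 3.8736e-02 M, so pH = 1.41.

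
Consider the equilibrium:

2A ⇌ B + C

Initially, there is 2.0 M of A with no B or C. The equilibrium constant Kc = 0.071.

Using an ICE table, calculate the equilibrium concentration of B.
[B] = 0.348 M

ICE: [A] = 2.0 − 2x, [B] = [C] = x.
Kc = x²/(2.0 − 2x)² = 0.071 ⇒ √Kc = x/(2.0 − 2x).
x = √0.071·2.0/(1 + 2√0.071) = 0.26646·2.0/1.5329 = 0.34765.
[B] = x = 0.348 M.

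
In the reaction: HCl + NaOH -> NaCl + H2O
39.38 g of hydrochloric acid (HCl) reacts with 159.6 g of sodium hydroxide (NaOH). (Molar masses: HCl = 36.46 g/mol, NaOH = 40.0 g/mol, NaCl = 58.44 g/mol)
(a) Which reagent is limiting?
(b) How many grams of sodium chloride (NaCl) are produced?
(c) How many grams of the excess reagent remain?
(a) HCl, (b) 63.12 g, (c) 116.4 g

Moles of HCl = 39.38 g ÷ 36.46 g/mol = 1.08009 mol
Moles of NaOH = 159.6 g ÷ 40.0 g/mol = 3.99 mol
Moles ÷ coefficient: HCl: 1.08009/1 = 1.08, NaOH: 3.99/1 = 3.99
(a) HCl has the smaller value, so HCl is the limiting reagent.
(b) Moles of NaCl = 1.08009 mol HCl × (1/1) = 1.08009 mol; mass = 1.08009 mol × 58.44 g/mol = 63.12 g
(c) NaOH consumed = 1.08009 × (1/1) = 1.08009 mol; remaining = 3.99 − 1.08009 = 2.90991 mol; mass = 2.90991 mol × 40.0 g/mol = 116.4 g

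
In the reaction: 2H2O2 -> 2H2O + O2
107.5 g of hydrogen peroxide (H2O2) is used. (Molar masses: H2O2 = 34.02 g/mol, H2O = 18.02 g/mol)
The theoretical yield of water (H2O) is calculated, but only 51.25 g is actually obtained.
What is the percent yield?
Moles of H2O2 = 107.5 g ÷ 34.02 g/mol = 3.15991 mol
Mole ratio: 2 mol H2O / 2 mol H2O2
Moles of H2O = 3.15991 × (2/2) = 3.15991 mol
Theoretical yield = 3.15991 mol × 18.02 g/mol = 56.942 g
Actual yield = 51.25 g
Percent yield = (51.25 / 56.942) × 100% = 90.0%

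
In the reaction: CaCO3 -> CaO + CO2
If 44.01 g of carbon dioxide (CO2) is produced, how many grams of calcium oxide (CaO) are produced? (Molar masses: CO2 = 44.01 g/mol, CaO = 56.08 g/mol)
Moles of CO2 = 44.01 g ÷ 44.01 g/mol = 1 mol
Mole ratio: 1 mol CaO / 1 mol CO2
Moles of CaO = 1 × (1/1) = 1 mol
Mass of CaO = 1 mol × 56.08 g/mol = 56.08 g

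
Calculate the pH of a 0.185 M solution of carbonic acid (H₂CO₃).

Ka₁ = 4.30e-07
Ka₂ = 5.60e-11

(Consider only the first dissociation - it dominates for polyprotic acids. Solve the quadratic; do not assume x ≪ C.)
pH = 3.55

x² + Ka₁·x − Ka₁·C = 0 with Ka₁ = 4.30e-07, C = 0.185.
x = (−Ka₁ + √(Ka₁² + 4·Ka₁·C))/2 = 2.8183e-04 M, so pH = 3.55.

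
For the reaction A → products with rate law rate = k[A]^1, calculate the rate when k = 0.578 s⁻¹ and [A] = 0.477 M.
0.2757 M/s

rate = k·[A]^1 = 0.578·(0.477)^1 = 0.578·0.477 = 0.2757 M/s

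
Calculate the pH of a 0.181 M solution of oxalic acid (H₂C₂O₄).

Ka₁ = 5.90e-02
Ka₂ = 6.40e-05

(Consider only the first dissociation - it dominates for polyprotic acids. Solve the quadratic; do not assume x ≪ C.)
pH = 1.11

x² + Ka₁·x − Ka₁·C = 0 with Ka₁ = 5.90e-02, C = 0.181.
x = (−Ka₁ + √(Ka₁² + 4·Ka₁·C))/2 = 7.7967e-02 M, so pH = 1.11.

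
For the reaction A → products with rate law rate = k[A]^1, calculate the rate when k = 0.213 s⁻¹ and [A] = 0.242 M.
0.05155 M/s

rate = k·[A]^1 = 0.213·(0.242)^1 = 0.213·0.242 = 0.05155 M/s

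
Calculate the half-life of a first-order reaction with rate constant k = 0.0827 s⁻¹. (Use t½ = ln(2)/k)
8.38 s

t½ = ln(2)/k = 0.6931/0.0827 = 8.38 s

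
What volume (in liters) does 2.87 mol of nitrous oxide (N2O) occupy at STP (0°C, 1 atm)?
At STP, 1 mol of gas occupies 22.4 L
Volume = 2.87 mol × 22.4 L/mol = 64.29 L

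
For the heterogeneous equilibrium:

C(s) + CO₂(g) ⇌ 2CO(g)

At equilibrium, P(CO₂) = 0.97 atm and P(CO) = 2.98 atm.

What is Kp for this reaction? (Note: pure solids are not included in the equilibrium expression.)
K_p = 9.155

Solid C is excluded.
Kp = P(CO)²/P(CO₂) = (2.98)²/0.97 = 8.88/0.97 = 9.155.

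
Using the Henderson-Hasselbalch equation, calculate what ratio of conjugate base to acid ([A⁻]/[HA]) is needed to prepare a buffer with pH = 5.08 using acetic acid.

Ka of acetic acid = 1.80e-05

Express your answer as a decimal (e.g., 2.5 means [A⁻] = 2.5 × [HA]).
[A⁻]/[HA] = 2.164

pKa = −log(1.80e-05) = 4.7447. pH = pKa + log([A⁻]/[HA]). 5.08 = 4.7447 + log(ratio). log(ratio) = 5.08 − 4.7447 = 0.3353. ratio = 10^(0.3353) = 2.164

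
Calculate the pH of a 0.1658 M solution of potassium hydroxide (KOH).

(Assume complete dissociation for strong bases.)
pH = 13.22

[OH⁻] = 0.1658 M for strong base. pOH = -log[OH⁻] = 0.78, pH = 14 - pOH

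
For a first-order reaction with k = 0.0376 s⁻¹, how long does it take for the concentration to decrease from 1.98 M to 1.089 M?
15.90 s

From ln[A] = ln[A]₀ - k·t: t = ln([A]₀/[A])/k = ln(1.98/1.089)/0.0376 = ln(1.8182)/0.0376 = 0.5978/0.0376 = 15.90 s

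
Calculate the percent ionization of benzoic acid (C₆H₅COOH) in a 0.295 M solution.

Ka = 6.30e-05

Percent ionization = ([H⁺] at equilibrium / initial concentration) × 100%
Percent ionization = 1.45%

Let x = [H⁺]. Ka = x²/(C - x) ⇒ x² + (6.30e-05)x - (6.30e-05)(0.295) = 0. x = 4.2796e-03. Percent = (4.2796e-03/0.295) × 100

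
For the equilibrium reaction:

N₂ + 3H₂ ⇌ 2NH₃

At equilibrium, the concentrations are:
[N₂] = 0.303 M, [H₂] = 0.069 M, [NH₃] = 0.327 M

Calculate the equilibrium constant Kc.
K_c = 1.07e+03

Kc = ([NH₃]^2) / ([N₂] × [H₂]^3)
   = ((0.327)^2) / ((0.303)·(0.069)^3)
   = 0.10693 / 9.9538e-05 = 1.07e+03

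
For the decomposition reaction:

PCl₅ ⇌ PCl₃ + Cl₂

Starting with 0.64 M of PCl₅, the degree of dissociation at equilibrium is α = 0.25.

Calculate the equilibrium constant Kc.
K_c = 0.0533

x = α·[A]₀ = 0.25 × 0.64 = 0.16 M dissociated.
At eq: [PCl₅] = 0.64 − 0.16 = 0.48 M; [PCl₃] = [Cl₂] = x = 0.16 M.
Kc = [PCl₃][Cl₂]/[PCl₅] = (0.16)²/0.48 = 0.05333.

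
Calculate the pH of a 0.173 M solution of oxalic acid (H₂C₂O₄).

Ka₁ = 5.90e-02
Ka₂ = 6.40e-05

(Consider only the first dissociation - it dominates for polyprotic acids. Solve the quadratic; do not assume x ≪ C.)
pH = 1.12

x² + Ka₁·x − Ka₁·C = 0 with Ka₁ = 5.90e-02, C = 0.173.
x = (−Ka₁ + √(Ka₁² + 4·Ka₁·C))/2 = 7.5749e-02 M, so pH = 1.12.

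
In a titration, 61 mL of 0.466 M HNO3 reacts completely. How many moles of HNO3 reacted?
Moles = Molarity × Volume (L)
Moles = 0.466 M × 0.061 L = 0.02843 mol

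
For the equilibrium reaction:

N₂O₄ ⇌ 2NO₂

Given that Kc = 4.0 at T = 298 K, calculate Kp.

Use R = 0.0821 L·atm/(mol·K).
K_p = 97.8632

Δn = (moles gaseous products) − (moles gaseous reactants) = 1
T = 298 K; RT = 0.0821 × 298 = 24.4658
Kp = Kc·(RT)^Δn = 4.0 × (24.4658)^1 = 4.0 × 24.4658 = 97.8632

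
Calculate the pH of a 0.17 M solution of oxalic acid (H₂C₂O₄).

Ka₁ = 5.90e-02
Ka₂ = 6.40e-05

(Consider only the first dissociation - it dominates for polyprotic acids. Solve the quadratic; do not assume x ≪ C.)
pH = 1.13

x² + Ka₁·x − Ka₁·C = 0 with Ka₁ = 5.90e-02, C = 0.17.
x = (−Ka₁ + √(Ka₁² + 4·Ka₁·C))/2 = 7.4904e-02 M, so pH = 1.13.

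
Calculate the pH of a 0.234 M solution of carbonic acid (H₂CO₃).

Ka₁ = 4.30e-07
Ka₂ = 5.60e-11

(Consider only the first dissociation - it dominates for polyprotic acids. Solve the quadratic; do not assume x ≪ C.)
pH = 3.50

x² + Ka₁·x − Ka₁·C = 0 with Ka₁ = 4.30e-07, C = 0.234.
x = (−Ka₁ + √(Ka₁² + 4·Ka₁·C))/2 = 3.1699e-04 M, so pH = 3.50.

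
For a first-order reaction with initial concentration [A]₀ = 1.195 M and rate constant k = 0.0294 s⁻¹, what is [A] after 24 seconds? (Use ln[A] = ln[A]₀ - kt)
0.5901 M

ln[A] = ln[A]₀ - k·t = ln(1.195) - (0.0294)·(24) = 0.1781 - 0.7056 = -0.5275
[A] = e^(-0.5275) = 0.5901 M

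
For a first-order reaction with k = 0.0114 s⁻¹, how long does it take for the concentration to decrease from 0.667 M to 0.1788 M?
115.48 s

From ln[A] = ln[A]₀ - k·t: t = ln([A]₀/[A])/k = ln(0.667/0.1788)/0.0114 = ln(3.7304)/0.0114 = 1.3165/0.0114 = 115.48 s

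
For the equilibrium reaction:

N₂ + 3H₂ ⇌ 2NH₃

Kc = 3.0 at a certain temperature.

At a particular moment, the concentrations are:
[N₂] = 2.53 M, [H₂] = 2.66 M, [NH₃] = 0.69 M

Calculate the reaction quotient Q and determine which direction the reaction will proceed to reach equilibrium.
Q = 0.010, Q < K, reaction proceeds forward (toward products)

Q = ([NH₃]^2) / ([N₂] × [H₂]^3)
  = ((0.69)^2) / ((2.53)·(2.66)^3) = 0.4761/47.617 = 0.009998
Since Q = 0.009998 < Kc = 3.0, the reaction proceeds forward (toward products) to reach equilibrium.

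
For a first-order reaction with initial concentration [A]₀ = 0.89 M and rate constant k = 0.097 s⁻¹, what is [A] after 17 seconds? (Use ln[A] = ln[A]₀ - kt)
0.1711 M

ln[A] = ln[A]₀ - k·t = ln(0.89) - (0.097)·(17) = -0.1165 - 1.6490 = -1.7655
[A] = e^(-1.7655) = 0.1711 M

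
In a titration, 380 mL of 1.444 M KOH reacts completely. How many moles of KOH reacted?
Moles = Molarity × Volume (L)
Moles = 1.444 M × 0.38 L = 0.5487 mol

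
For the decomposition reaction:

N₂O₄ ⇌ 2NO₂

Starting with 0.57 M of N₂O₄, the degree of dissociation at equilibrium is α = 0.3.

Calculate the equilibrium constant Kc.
K_c = 0.2931

x = α·[A]₀ = 0.3 × 0.57 = 0.171 M dissociated.
At eq: [N₂O₄] = 0.57 − 0.171 = 0.399 M; [NO₂] = 2x = 0.342 M.
Kc = [NO₂]²/[N₂O₄] = (0.342)²/0.399 = 0.2931.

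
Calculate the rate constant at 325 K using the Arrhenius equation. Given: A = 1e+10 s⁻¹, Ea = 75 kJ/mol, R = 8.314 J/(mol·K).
8.82e-03 s⁻¹

k = A·exp(-Ea/(R·T)) = 1e+10·exp(-75000/(8.314·325)) = 1e+10·exp(-27.7567) = 1e+10·8.8190e-13 = 8.82e-03 s⁻¹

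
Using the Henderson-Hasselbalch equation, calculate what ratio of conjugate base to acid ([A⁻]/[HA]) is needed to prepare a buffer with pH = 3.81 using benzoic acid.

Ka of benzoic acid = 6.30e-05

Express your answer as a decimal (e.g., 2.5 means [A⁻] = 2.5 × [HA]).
[A⁻]/[HA] = 0.407

pKa = −log(6.30e-05) = 4.2007. pH = pKa + log([A⁻]/[HA]). 3.81 = 4.2007 + log(ratio). log(ratio) = 3.81 − 4.2007 = -0.3907. ratio = 10^(-0.3907) = 0.407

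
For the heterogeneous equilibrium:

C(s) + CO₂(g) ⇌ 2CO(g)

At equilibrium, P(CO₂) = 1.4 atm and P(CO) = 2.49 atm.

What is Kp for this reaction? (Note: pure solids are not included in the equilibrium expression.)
K_p = 4.429

Solid C is excluded.
Kp = P(CO)²/P(CO₂) = (2.49)²/1.4 = 6.2/1.4 = 4.429.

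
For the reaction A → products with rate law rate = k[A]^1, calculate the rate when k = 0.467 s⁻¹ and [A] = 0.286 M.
0.1336 M/s

rate = k·[A]^1 = 0.467·(0.286)^1 = 0.467·0.286 = 0.1336 M/s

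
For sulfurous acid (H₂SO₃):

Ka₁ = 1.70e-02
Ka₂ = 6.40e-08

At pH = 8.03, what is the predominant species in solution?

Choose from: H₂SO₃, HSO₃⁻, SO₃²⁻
SO₃²⁻

pKa1 = 1.77, pKa2 = 7.19. Each pKa is the crossover between adjacent species; pH = 8.03 lies in the region where SO₃²⁻ predominates.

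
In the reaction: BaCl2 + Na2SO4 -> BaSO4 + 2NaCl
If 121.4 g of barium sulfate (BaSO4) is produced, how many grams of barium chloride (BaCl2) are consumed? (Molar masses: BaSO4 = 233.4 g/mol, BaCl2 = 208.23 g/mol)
Moles of BaSO4 = 121.4 g ÷ 233.4 g/mol = 0.520137 mol
Mole ratio: 1 mol BaCl2 / 1 mol BaSO4
Moles of BaCl2 = 0.520137 × (1/1) = 0.520137 mol
Mass of BaCl2 = 0.520137 mol × 208.23 g/mol = 108.3 g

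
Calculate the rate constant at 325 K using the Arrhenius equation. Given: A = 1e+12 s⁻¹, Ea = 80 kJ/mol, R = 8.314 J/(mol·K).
1.39e-01 s⁻¹

k = A·exp(-Ea/(R·T)) = 1e+12·exp(-80000/(8.314·325)) = 1e+12·exp(-29.6072) = 1e+12·1.3860e-13 = 1.39e-01 s⁻¹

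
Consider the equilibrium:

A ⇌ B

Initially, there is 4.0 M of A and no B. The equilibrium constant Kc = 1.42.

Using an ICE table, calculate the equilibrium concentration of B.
[B] = 2.347 M

ICE: [A] = 4.0 − x, [B] = x.
Kc = x/(4.0 − x) = 1.42 ⇒ x = 1.42·4.0/(1 + 1.42) = 5.68/2.42 = 2.347.
[B] = x = 2.347 M.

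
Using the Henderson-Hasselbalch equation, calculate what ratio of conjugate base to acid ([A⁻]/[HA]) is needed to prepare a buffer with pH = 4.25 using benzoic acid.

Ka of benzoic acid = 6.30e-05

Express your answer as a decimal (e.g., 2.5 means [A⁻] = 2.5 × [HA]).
[A⁻]/[HA] = 1.120

pKa = −log(6.30e-05) = 4.2007. pH = pKa + log([A⁻]/[HA]). 4.25 = 4.2007 + log(ratio). log(ratio) = 4.25 − 4.2007 = 0.0493. ratio = 10^(0.0493) = 1.120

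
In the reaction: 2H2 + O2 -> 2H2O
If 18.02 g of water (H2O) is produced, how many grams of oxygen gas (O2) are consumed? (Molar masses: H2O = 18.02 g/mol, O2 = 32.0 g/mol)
Moles of H2O = 18.02 g ÷ 18.02 g/mol = 1 mol
Mole ratio: 1 mol O2 / 2 mol H2O
Moles of O2 = 1 × (1/2) = 0.5 mol
Mass of O2 = 0.5 mol × 32.0 g/mol = 16 g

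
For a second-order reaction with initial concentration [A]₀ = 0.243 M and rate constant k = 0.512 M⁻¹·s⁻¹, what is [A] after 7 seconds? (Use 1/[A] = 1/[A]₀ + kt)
0.1299 M

1/[A] = 1/[A]₀ + k·t = 1/0.243 + (0.512)·(7) = 4.1152 + 3.5840 = 7.6992
[A] = 1/7.6992 = 0.1299 M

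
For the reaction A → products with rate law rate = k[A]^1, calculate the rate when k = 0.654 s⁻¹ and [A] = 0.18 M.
0.1177 M/s

rate = k·[A]^1 = 0.654·(0.18)^1 = 0.654·0.18 = 0.1177 M/s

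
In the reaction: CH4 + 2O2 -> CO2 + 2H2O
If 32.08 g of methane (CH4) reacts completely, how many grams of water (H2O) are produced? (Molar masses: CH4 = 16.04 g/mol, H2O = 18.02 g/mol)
Moles of CH4 = 32.08 g ÷ 16.04 g/mol = 2 mol
Mole ratio: 2 mol H2O / 1 mol CH4
Moles of H2O = 2 × (2/1) = 4 mol
Mass of H2O = 4 mol × 18.02 g/mol = 72.08 g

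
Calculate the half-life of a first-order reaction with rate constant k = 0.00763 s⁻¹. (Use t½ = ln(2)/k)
90.84 s

t½ = ln(2)/k = 0.6931/0.00763 = 90.84 s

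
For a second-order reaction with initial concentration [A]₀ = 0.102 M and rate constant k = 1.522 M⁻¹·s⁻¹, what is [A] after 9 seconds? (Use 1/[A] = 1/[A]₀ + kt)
0.0425 M

1/[A] = 1/[A]₀ + k·t = 1/0.102 + (1.522)·(9) = 9.8039 + 13.6980 = 23.5019
[A] = 1/23.5019 = 0.0425 M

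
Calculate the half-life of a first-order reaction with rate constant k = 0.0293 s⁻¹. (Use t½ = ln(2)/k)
23.66 s

t½ = ln(2)/k = 0.6931/0.0293 = 23.66 s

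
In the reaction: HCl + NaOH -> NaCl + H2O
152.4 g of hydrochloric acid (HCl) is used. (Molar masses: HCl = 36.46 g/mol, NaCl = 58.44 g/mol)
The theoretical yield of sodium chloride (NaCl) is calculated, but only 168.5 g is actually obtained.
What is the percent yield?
Moles of HCl = 152.4 g ÷ 36.46 g/mol = 4.17992 mol
Mole ratio: 1 mol NaCl / 1 mol HCl
Moles of NaCl = 4.17992 × (1/1) = 4.17992 mol
Theoretical yield = 4.17992 mol × 58.44 g/mol = 244.27 g
Actual yield = 168.5 g
Percent yield = (168.5 / 244.27) × 100% = 69.0%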